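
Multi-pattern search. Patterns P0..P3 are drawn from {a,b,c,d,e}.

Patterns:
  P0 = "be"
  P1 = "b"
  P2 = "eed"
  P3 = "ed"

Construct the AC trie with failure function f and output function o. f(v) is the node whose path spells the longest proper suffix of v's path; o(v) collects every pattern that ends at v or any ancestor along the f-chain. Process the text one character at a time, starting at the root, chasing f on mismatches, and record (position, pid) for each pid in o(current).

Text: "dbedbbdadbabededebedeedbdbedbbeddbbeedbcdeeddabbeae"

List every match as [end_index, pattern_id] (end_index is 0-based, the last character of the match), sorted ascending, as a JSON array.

Build:
Trie (insert patterns):
  0='ε' goto b→1 e→3
  1='b' goto e→2  [P1 ends]
  2='be' goto ·  [P0 ends]
  3='e' goto d→6 e→4
  4='ee' goto d→5
  5='eed' goto ·  [P2 ends]
  6='ed' goto ·  [P3 ends]

Failure links (BFS by depth):
  fail(1) 'b': from fail(0)=0 chase 'b': 0 ⇒ 0;  out={1}∪out(0)={1}
  fail(3) 'e': from fail(0)=0 chase 'e': 0 ⇒ 0;  out=∅∪out(0)=∅
  fail(2) 'be': from fail(1)=0 chase 'e': 0 ⇒ 3;  out={0}∪out(3)={0}
  fail(4) 'ee': from fail(3)=0 chase 'e': 0 ⇒ 3;  out=∅∪out(3)=∅
  fail(6) 'ed': from fail(3)=0 chase 'd': 0 ⇒ 0;  out={3}∪out(0)={3}
  fail(5) 'eed': from fail(4)=3 chase 'd': 3 ⇒ 6;  out={2}∪out(6)={2,3}

Scan:
i=0 'd': node 0→0
i=1 'b': node 0→1  ** P1@[1:1]
i=2 'e': node 1→2  ** P0@[1:2]
i=3 'd': node 2→6 ·f  ** P3@[2:3]
i=4 'b': node 6→1 ·f  ** P1@[4:4]
i=5 'b': node 1→1 ·f  ** P1@[5:5]
i=6 'd': node 1→0 ·f
i=7 'a': node 0→0
i=8 'd': node 0→0
i=9 'b': node 0→1  ** P1@[9:9]
i=10 'a': node 1→0 ·f
i=11 'b': node 0→1  ** P1@[11:11]
i=12 'e': node 1→2  ** P0@[11:12]
i=13 'd': node 2→6 ·f  ** P3@[12:13]
i=14 'e': node 6→3 ·f
i=15 'd': node 3→6  ** P3@[14:15]
i=16 'e': node 6→3 ·f
i=17 'b': node 3→1 ·f  ** P1@[17:17]
i=18 'e': node 1→2  ** P0@[17:18]
i=19 'd': node 2→6 ·f  ** P3@[18:19]
i=20 'e': node 6→3 ·f
i=21 'e': node 3→4
i=22 'd': node 4→5  ** P2@[20:22],P3@[21:22]
i=23 'b': node 5→1 ·f  ** P1@[23:23]
i=24 'd': node 1→0 ·f
i=25 'b': node 0→1  ** P1@[25:25]
i=26 'e': node 1→2  ** P0@[25:26]
i=27 'd': node 2→6 ·f  ** P3@[26:27]
i=28 'b': node 6→1 ·f  ** P1@[28:28]
i=29 'b': node 1→1 ·f  ** P1@[29:29]
i=30 'e': node 1→2  ** P0@[29:30]
i=31 'd': node 2→6 ·f  ** P3@[30:31]
i=32 'd': node 6→0 ·f
i=33 'b': node 0→1  ** P1@[33:33]
i=34 'b': node 1→1 ·f  ** P1@[34:34]
i=35 'e': node 1→2  ** P0@[34:35]
i=36 'e': node 2→4 ·f
i=37 'd': node 4→5  ** P2@[35:37],P3@[36:37]
i=38 'b': node 5→1 ·f  ** P1@[38:38]
i=39 'c': node 1→0 ·f
i=40 'd': node 0→0
i=41 'e': node 0→3
i=42 'e': node 3→4
i=43 'd': node 4→5  ** P2@[41:43],P3@[42:43]
i=44 'd': node 5→0 ·f
i=45 'a': node 0→0
i=46 'b': node 0→1  ** P1@[46:46]
i=47 'b': node 1→1 ·f  ** P1@[47:47]
i=48 'e': node 1→2  ** P0@[47:48]
i=49 'a': node 2→0 ·f
i=50 'e': node 0→3

All matches (sorted): [[1,1],[2,0],[3,3],[4,1],[5,1],[9,1],[11,1],[12,0],[13,3],[15,3],[17,1],[18,0],[19,3],[22,2],[22,3],[23,1],[25,1],[26,0],[27,3],[28,1],[29,1],[30,0],[31,3],[33,1],[34,1],[35,0],[37,2],[37,3],[38,1],[43,2],[43,3],[46,1],[47,1],[48,0]]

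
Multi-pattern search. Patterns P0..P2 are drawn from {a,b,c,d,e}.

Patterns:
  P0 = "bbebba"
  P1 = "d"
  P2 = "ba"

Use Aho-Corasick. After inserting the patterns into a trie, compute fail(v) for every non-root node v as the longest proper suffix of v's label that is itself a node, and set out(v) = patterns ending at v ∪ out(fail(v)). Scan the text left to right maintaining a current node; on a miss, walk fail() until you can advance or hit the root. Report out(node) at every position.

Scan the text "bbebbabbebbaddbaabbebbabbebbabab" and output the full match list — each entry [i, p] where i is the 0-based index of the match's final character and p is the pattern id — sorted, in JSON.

Build:
Trie nodes:
  n0 'ε': b→1 d→7
  n1 'b': a→8 b→2
  n2 'bb': e→3
  n3 'bbe': b→4
  n4 'bbeb': b→5
  n5 'bbebb': a→6
  n6 'bbebba': ·  ←P0
  n7 'd': ·  ←P1
  n8 'ba': ·  ←P2

Failure links (BFS by depth):
  fail(1) 'b': from fail(0)=0 chase 'b': 0 ⇒ 0;  out=∅∪out(0)=∅
  fail(7) 'd': from fail(0)=0 chase 'd': 0 ⇒ 0;  out={1}∪out(0)={1}
  fail(2) 'bb': from fail(1)=0 chase 'b': 0 ⇒ 1;  out=∅∪out(1)=∅
  fail(8) 'ba': from fail(1)=0 chase 'a': 0 ⇒ 0;  out={2}∪out(0)={2}
  fail(3) 'bbe': from fail(2)=1 chase 'e': 1→0 ⇒ 0;  out=∅∪out(0)=∅
  fail(4) 'bbeb': from fail(3)=0 chase 'b': 0 ⇒ 1;  out=∅∪out(1)=∅
  fail(5) 'bbebb': from fail(4)=1 chase 'b': 1 ⇒ 2;  out=∅∪out(2)=∅
  fail(6) 'bbebba': from fail(5)=2 chase 'a': 2→1 ⇒ 8;  out={0}∪out(8)={0,2}

Scan:
pos 0 'b': at 1
pos 1 'b': at 2
pos 2 'e': at 3
pos 3 'b': at 4
pos 4 'b': at 5
pos 5 'a': at 6  ** P0@[0:5],P2@[4:5]
pos 6 'b': at 1 (via fail)
pos 7 'b': at 2
pos 8 'e': at 3
pos 9 'b': at 4
pos 10 'b': at 5
pos 11 'a': at 6  ** P0@[6:11],P2@[10:11]
pos 12 'd': at 7 (via fail)  ** P1@[12:12]
pos 13 'd': at 7 (via fail)  ** P1@[13:13]
pos 14 'b': at 1 (via fail)
pos 15 'a': at 8  ** P2@[14:15]
pos 16 'a': at 0 (via fail)
pos 17 'b': at 1
pos 18 'b': at 2
pos 19 'e': at 3
pos 20 'b': at 4
pos 21 'b': at 5
pos 22 'a': at 6  ** P0@[17:22],P2@[21:22]
pos 23 'b': at 1 (via fail)
pos 24 'b': at 2
pos 25 'e': at 3
pos 26 'b': at 4
pos 27 'b': at 5
pos 28 'a': at 6  ** P0@[23:28],P2@[27:28]
pos 29 'b': at 1 (via fail)
pos 30 'a': at 8  ** P2@[29:30]
pos 31 'b': at 1 (via fail)

Matches: [[5,0],[5,2],[11,0],[11,2],[12,1],[13,1],[15,2],[22,0],[22,2],[28,0],[28,2],[30,2]]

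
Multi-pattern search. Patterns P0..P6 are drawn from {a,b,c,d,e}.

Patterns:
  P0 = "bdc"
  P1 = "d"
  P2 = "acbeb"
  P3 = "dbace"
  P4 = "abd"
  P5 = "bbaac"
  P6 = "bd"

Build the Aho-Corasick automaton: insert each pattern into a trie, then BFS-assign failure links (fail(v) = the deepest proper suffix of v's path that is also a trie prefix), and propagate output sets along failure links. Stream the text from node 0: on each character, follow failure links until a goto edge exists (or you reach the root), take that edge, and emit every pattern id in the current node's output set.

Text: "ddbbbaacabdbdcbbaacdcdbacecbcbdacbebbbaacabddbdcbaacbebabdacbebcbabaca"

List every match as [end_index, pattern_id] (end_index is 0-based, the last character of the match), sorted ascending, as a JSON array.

Build automaton:
Trie nodes:
  n0 'ε': a→5 b→1 d→4
  n1 'b': b→16 d→2
  n2 'bd': c→3  ←P6
  n3 'bdc': ·  ←P0
  n4 'd': b→10  ←P1
  n5 'a': b→14 c→6
  n6 'ac': b→7
  n7 'acb': e→8
  n8 'acbe': b→9
  n9 'acbeb': ·  ←P2
  n10 'db': a→11
  n11 'dba': c→12
  n12 'dbac': e→13
  n13 'dbace': ·  ←P3
  n14 'ab': d→15
  n15 'abd': ·  ←P4
  n16 'bb': a→17
  n17 'bba': a→18
  n18 'bbaa': c→19
  n19 'bbaac': ·  ←P5

BFS fail/out derivation:
  n1('b'): parent n0 fail=0; on 'b' 0 → fail=0;  out ∅∪∅=∅
  n4('d'): parent n0 fail=0; on 'd' 0 → fail=0;  out {1}∪∅={1}
  n5('a'): parent n0 fail=0; on 'a' 0 → fail=0;  out ∅∪∅=∅
  n2('bd'): parent n1 fail=0; on 'd' 0 → fail=4;  out {6}∪{1}={1,6}
  n6('ac'): parent n5 fail=0; on 'c' 0 → fail=0;  out ∅∪∅=∅
  n10('db'): parent n4 fail=0; on 'b' 0 → fail=1;  out ∅∪∅=∅
  n14('ab'): parent n5 fail=0; on 'b' 0 → fail=1;  out ∅∪∅=∅
  n16('bb'): parent n1 fail=0; on 'b' 0 → fail=1;  out ∅∪∅=∅
  n3('bdc'): parent n2 fail=4; on 'c' 4→0 → fail=0;  out {0}∪∅={0}
  n7('acb'): parent n6 fail=0; on 'b' 0 → fail=1;  out ∅∪∅=∅
  n11('dba'): parent n10 fail=1; on 'a' 1→0 → fail=5;  out ∅∪∅=∅
  n15('abd'): parent n14 fail=1; on 'd' 1 → fail=2;  out {4}∪{1,6}={1,4,6}
  n17('bba'): parent n16 fail=1; on 'a' 1→0 → fail=5;  out ∅∪∅=∅
  n8('acbe'): parent n7 fail=1; on 'e' 1→0 → fail=0;  out ∅∪∅=∅
  n12('dbac'): parent n11 fail=5; on 'c' 5 → fail=6;  out ∅∪∅=∅
  n18('bbaa'): parent n17 fail=5; on 'a' 5→0 → fail=5;  out ∅∪∅=∅
  n9('acbeb'): parent n8 fail=0; on 'b' 0 → fail=1;  out {2}∪∅={2}
  n13('dbace'): parent n12 fail=6; on 'e' 6→0 → fail=0;  out {3}∪∅={3}
  n19('bbaac'): parent n18 fail=5; on 'c' 5 → fail=6;  out {5}∪∅={5}

Run:
[0] read 'd'  n0⇒n4  → match P1@[0:0]
[1] read 'd'  n4⇒n4 (via fail)  → match P1@[1:1]
[2] read 'b'  n4⇒n10
[3] read 'b'  n10⇒n16 (via fail)
[4] read 'b'  n16⇒n16 (via fail)
[5] read 'a'  n16⇒n17
[6] read 'a'  n17⇒n18
[7] read 'c'  n18⇒n19  → match P5@[3:7]
[8] read 'a'  n19⇒n5 (via fail)
[9] read 'b'  n5⇒n14
[10] read 'd'  n14⇒n15  → match P1@[10:10],P4@[8:10],P6@[9:10]
[11] read 'b'  n15⇒n10 (via fail)
[12] read 'd'  n10⇒n2 (via fail)  → match P1@[12:12],P6@[11:12]
[13] read 'c'  n2⇒n3  → match P0@[11:13]
[14] read 'b'  n3⇒n1 (via fail)
[15] read 'b'  n1⇒n16
[16] read 'a'  n16⇒n17
[17] read 'a'  n17⇒n18
[18] read 'c'  n18⇒n19  → match P5@[14:18]
[19] read 'd'  n19⇒n4 (via fail)  → match P1@[19:19]
[20] read 'c'  n4⇒n0 (via fail)
[21] read 'd'  n0⇒n4  → match P1@[21:21]
[22] read 'b'  n4⇒n10
[23] read 'a'  n10⇒n11
[24] read 'c'  n11⇒n12
[25] read 'e'  n12⇒n13  → match P3@[21:25]
[26] read 'c'  n13⇒n0 (via fail)
[27] read 'b'  n0⇒n1
[28] read 'c'  n1⇒n0 (via fail)
[29] read 'b'  n0⇒n1
[30] read 'd'  n1⇒n2  → match P1@[30:30],P6@[29:30]
[31] read 'a'  n2⇒n5 (via fail)
[32] read 'c'  n5⇒n6
[33] read 'b'  n6⇒n7
[34] read 'e'  n7⇒n8
[35] read 'b'  n8⇒n9  → match P2@[31:35]
[36] read 'b'  n9⇒n16 (via fail)
[37] read 'b'  n16⇒n16 (via fail)
[38] read 'a'  n16⇒n17
[39] read 'a'  n17⇒n18
[40] read 'c'  n18⇒n19  → match P5@[36:40]
[41] read 'a'  n19⇒n5 (via fail)
[42] read 'b'  n5⇒n14
[43] read 'd'  n14⇒n15  → match P1@[43:43],P4@[41:43],P6@[42:43]
[44] read 'd'  n15⇒n4 (via fail)  → match P1@[44:44]
[45] read 'b'  n4⇒n10
[46] read 'd'  n10⇒n2 (via fail)  → match P1@[46:46],P6@[45:46]
[47] read 'c'  n2⇒n3  → match P0@[45:47]
[48] read 'b'  n3⇒n1 (via fail)
[49] read 'a'  n1⇒n5 (via fail)
[50] read 'a'  n5⇒n5 (via fail)
[51] read 'c'  n5⇒n6
[52] read 'b'  n6⇒n7
[53] read 'e'  n7⇒n8
[54] read 'b'  n8⇒n9  → match P2@[50:54]
[55] read 'a'  n9⇒n5 (via fail)
[56] read 'b'  n5⇒n14
[57] read 'd'  n14⇒n15  → match P1@[57:57],P4@[55:57],P6@[56:57]
[58] read 'a'  n15⇒n5 (via fail)
[59] read 'c'  n5⇒n6
[60] read 'b'  n6⇒n7
[61] read 'e'  n7⇒n8
[62] read 'b'  n8⇒n9  → match P2@[58:62]
[63] read 'c'  n9⇒n0 (via fail)
[64] read 'b'  n0⇒n1
[65] read 'a'  n1⇒n5 (via fail)
[66] read 'b'  n5⇒n14
[67] read 'a'  n14⇒n5 (via fail)
[68] read 'c'  n5⇒n6
[69] read 'a'  n6⇒n5 (via fail)

Result: [[0,1],[1,1],[7,5],[10,1],[10,4],[10,6],[12,1],[12,6],[13,0],[18,5],[19,1],[21,1],[25,3],[30,1],[30,6],[35,2],[40,5],[43,1],[43,4],[43,6],[44,1],[46,1],[46,6],[47,0],[54,2],[57,1],[57,4],[57,6],[62,2]]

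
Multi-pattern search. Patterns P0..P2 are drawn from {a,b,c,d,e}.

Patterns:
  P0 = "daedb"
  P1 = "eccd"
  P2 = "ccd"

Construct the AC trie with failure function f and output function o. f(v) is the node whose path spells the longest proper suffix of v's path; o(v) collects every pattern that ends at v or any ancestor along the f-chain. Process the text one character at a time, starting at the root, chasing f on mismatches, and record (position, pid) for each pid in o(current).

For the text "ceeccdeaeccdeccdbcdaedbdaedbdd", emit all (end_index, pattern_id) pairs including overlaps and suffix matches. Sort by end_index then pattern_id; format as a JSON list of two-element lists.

Build:
Trie nodes:
  n0 'ε': c→10 d→1 e→6
  n1 'd': a→2
  n2 'da': e→3
  n3 'dae': d→4
  n4 'daed': b→5
  n5 'daedb': ·  ←P0
  n6 'e': c→7
  n7 'ec': c→8
  n8 'ecc': d→9
  n9 'eccd': ·  ←P1
  n10 'c': c→11
  n11 'cc': d→12
  n12 'ccd': ·  ←P2

Failure links (BFS by depth):
  n1('d'): parent n0 fail=0; on 'd' 0 → fail=0;  out ∅∪∅=∅
  n6('e'): parent n0 fail=0; on 'e' 0 → fail=0;  out ∅∪∅=∅
  n10('c'): parent n0 fail=0; on 'c' 0 → fail=0;  out ∅∪∅=∅
  n2('da'): parent n1 fail=0; on 'a' 0 → fail=0;  out ∅∪∅=∅
  n7('ec'): parent n6 fail=0; on 'c' 0 → fail=10;  out ∅∪∅=∅
  n11('cc'): parent n10 fail=0; on 'c' 0 → fail=10;  out ∅∪∅=∅
  n3('dae'): parent n2 fail=0; on 'e' 0 → fail=6;  out ∅∪∅=∅
  n8('ecc'): parent n7 fail=10; on 'c' 10 → fail=11;  out ∅∪∅=∅
  n12('ccd'): parent n11 fail=10; on 'd' 10→0 → fail=1;  out {2}∪∅={2}
  n4('daed'): parent n3 fail=6; on 'd' 6→0 → fail=1;  out ∅∪∅=∅
  n9('eccd'): parent n8 fail=11; on 'd' 11 → fail=12;  out {1}∪{2}={1,2}
  n5('daedb'): parent n4 fail=1; on 'b' 1→0 → fail=0;  out {0}∪∅={0}

Scan:
[0] read 'c'  n0⇒n10
[1] read 'e'  n10⇒n6 (via fail)
[2] read 'e'  n6⇒n6 (via fail)
[3] read 'c'  n6⇒n7
[4] read 'c'  n7⇒n8
[5] read 'd'  n8⇒n9  ** P1@[2:5],P2@[3:5]
[6] read 'e'  n9⇒n6 (via fail)
[7] read 'a'  n6⇒n0 (via fail)
[8] read 'e'  n0⇒n6
[9] read 'c'  n6⇒n7
[10] read 'c'  n7⇒n8
[11] read 'd'  n8⇒n9  ** P1@[8:11],P2@[9:11]
[12] read 'e'  n9⇒n6 (via fail)
[13] read 'c'  n6⇒n7
[14] read 'c'  n7⇒n8
[15] read 'd'  n8⇒n9  ** P1@[12:15],P2@[13:15]
[16] read 'b'  n9⇒n0 (via fail)
[17] read 'c'  n0⇒n10
[18] read 'd'  n10⇒n1 (via fail)
[19] read 'a'  n1⇒n2
[20] read 'e'  n2⇒n3
[21] read 'd'  n3⇒n4
[22] read 'b'  n4⇒n5  ** P0@[18:22]
[23] read 'd'  n5⇒n1 (via fail)
[24] read 'a'  n1⇒n2
[25] read 'e'  n2⇒n3
[26] read 'd'  n3⇒n4
[27] read 'b'  n4⇒n5  ** P0@[23:27]
[28] read 'd'  n5⇒n1 (via fail)
[29] read 'd'  n1⇒n1 (via fail)

Matches: [[5,1],[5,2],[11,1],[11,2],[15,1],[15,2],[22,0],[27,0]]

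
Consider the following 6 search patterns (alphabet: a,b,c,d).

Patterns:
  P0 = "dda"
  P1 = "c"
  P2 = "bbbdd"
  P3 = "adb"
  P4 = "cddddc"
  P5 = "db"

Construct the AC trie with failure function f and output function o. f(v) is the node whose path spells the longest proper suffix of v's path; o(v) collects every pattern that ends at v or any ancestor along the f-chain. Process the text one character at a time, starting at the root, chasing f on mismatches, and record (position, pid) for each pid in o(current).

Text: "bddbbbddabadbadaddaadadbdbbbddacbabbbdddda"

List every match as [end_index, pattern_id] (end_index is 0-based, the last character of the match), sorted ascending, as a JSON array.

Build automaton:
Trie nodes:
  n0 'ε': a→10 b→5 c→4 d→1
  n1 'd': b→18 d→2
  n2 'dd': a→3
  n3 'dda': ·  [P0 ends]
  n4 'c': d→13  [P1 ends]
  n5 'b': b→6
  n6 'bb': b→7
  n7 'bbb': d→8
  n8 'bbbd': d→9
  n9 'bbbdd': ·  [P2 ends]
  n10 'a': d→11
  n11 'ad': b→12
  n12 'adb': ·  [P3 ends]
  n13 'cd': d→14
  n14 'cdd': d→15
  n15 'cddd': d→16
  n16 'cdddd': c→17
  n17 'cddddc': ·  [P4 ends]
  n18 'db': ·  [P5 ends]

Failure links (BFS by depth):
  fail(1) 'd': from fail(0)=0 chase 'd': 0 ⇒ 0;  out=∅∪out(0)=∅
  fail(4) 'c': from fail(0)=0 chase 'c': 0 ⇒ 0;  out={1}∪out(0)={1}
  fail(5) 'b': from fail(0)=0 chase 'b': 0 ⇒ 0;  out=∅∪out(0)=∅
  fail(10) 'a': from fail(0)=0 chase 'a': 0 ⇒ 0;  out=∅∪out(0)=∅
  fail(2) 'dd': from fail(1)=0 chase 'd': 0 ⇒ 1;  out=∅∪out(1)=∅
  fail(6) 'bb': from fail(5)=0 chase 'b': 0 ⇒ 5;  out=∅∪out(5)=∅
  fail(11) 'ad': from fail(10)=0 chase 'd': 0 ⇒ 1;  out=∅∪out(1)=∅
  fail(13) 'cd': from fail(4)=0 chase 'd': 0 ⇒ 1;  out=∅∪out(1)=∅
  fail(18) 'db': from fail(1)=0 chase 'b': 0 ⇒ 5;  out={5}∪out(5)={5}
  fail(3) 'dda': from fail(2)=1 chase 'a': 1→0 ⇒ 10;  out={0}∪out(10)={0}
  fail(7) 'bbb': from fail(6)=5 chase 'b': 5 ⇒ 6;  out=∅∪out(6)=∅
  fail(12) 'adb': from fail(11)=1 chase 'b': 1 ⇒ 18;  out={3}∪out(18)={3,5}
  fail(14) 'cdd': from fail(13)=1 chase 'd': 1 ⇒ 2;  out=∅∪out(2)=∅
  fail(8) 'bbbd': from fail(7)=6 chase 'd': 6→5→0 ⇒ 1;  out=∅∪out(1)=∅
  fail(15) 'cddd': from fail(14)=2 chase 'd': 2→1 ⇒ 2;  out=∅∪out(2)=∅
  fail(9) 'bbbdd': from fail(8)=1 chase 'd': 1 ⇒ 2;  out={2}∪out(2)={2}
  fail(16) 'cdddd': from fail(15)=2 chase 'd': 2→1 ⇒ 2;  out=∅∪out(2)=∅
  fail(17) 'cddddc': from fail(16)=2 chase 'c': 2→1→0 ⇒ 4;  out={4}∪out(4)={1,4}

Run:
[0] read 'b'  n0⇒n5
[1] read 'd'  n5⇒n1 ·f
[2] read 'd'  n1⇒n2
[3] read 'b'  n2⇒n18 ·f  emit P5@[2:3]
[4] read 'b'  n18⇒n6 ·f
[5] read 'b'  n6⇒n7
[6] read 'd'  n7⇒n8
[7] read 'd'  n8⇒n9  emit P2@[3:7]
[8] read 'a'  n9⇒n3 ·f  emit P0@[6:8]
[9] read 'b'  n3⇒n5 ·f
[10] read 'a'  n5⇒n10 ·f
[11] read 'd'  n10⇒n11
[12] read 'b'  n11⇒n12  emit P3@[10:12],P5@[11:12]
[13] read 'a'  n12⇒n10 ·f
[14] read 'd'  n10⇒n11
[15] read 'a'  n11⇒n10 ·f
[16] read 'd'  n10⇒n11
[17] read 'd'  n11⇒n2 ·f
[18] read 'a'  n2⇒n3  emit P0@[16:18]
[19] read 'a'  n3⇒n10 ·f
[20] read 'd'  n10⇒n11
[21] read 'a'  n11⇒n10 ·f
[22] read 'd'  n10⇒n11
[23] read 'b'  n11⇒n12  emit P3@[21:23],P5@[22:23]
[24] read 'd'  n12⇒n1 ·f
[25] read 'b'  n1⇒n18  emit P5@[24:25]
[26] read 'b'  n18⇒n6 ·f
[27] read 'b'  n6⇒n7
[28] read 'd'  n7⇒n8
[29] read 'd'  n8⇒n9  emit P2@[25:29]
[30] read 'a'  n9⇒n3 ·f  emit P0@[28:30]
[31] read 'c'  n3⇒n4 ·f  emit P1@[31:31]
[32] read 'b'  n4⇒n5 ·f
[33] read 'a'  n5⇒n10 ·f
[34] read 'b'  n10⇒n5 ·f
[35] read 'b'  n5⇒n6
[36] read 'b'  n6⇒n7
[37] read 'd'  n7⇒n8
[38] read 'd'  n8⇒n9  emit P2@[34:38]
[39] read 'd'  n9⇒n2 ·f
[40] read 'd'  n2⇒n2 ·f
[41] read 'a'  n2⇒n3  emit P0@[39:41]

Matches: [[3,5],[7,2],[8,0],[12,3],[12,5],[18,0],[23,3],[23,5],[25,5],[29,2],[30,0],[31,1],[38,2],[41,0]]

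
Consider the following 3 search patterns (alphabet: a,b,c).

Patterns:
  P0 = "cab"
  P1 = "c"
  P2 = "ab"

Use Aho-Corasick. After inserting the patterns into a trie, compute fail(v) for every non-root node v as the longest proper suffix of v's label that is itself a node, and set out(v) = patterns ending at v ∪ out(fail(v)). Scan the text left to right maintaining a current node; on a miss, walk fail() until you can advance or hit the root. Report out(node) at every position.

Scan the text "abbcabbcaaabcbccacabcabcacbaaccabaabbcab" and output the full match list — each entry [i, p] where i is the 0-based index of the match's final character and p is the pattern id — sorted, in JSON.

Build:
Trie (insert patterns):
  n0 'ε': a→4 c→1
  n1 'c': a→2  [P1 ends]
  n2 'ca': b→3
  n3 'cab': ·  [P0 ends]
  n4 'a': b→5
  n5 'ab': ·  [P2 ends]

Failure links (BFS by depth):
  fail(1) 'c': from fail(0)=0 chase 'c': 0 ⇒ 0;  out={1}∪out(0)={1}
  fail(4) 'a': from fail(0)=0 chase 'a': 0 ⇒ 0;  out=∅∪out(0)=∅
  fail(2) 'ca': from fail(1)=0 chase 'a': 0 ⇒ 4;  out=∅∪out(4)=∅
  fail(5) 'ab': from fail(4)=0 chase 'b': 0 ⇒ 0;  out={2}∪out(0)={2}
  fail(3) 'cab': from fail(2)=4 chase 'b': 4 ⇒ 5;  out={0}∪out(5)={0,2}

Scan:
[0] read 'a'  n0⇒n4
[1] read 'b'  n4⇒n5  emit P2@[0:1]
[2] read 'b'  n5⇒n0 ·f
[3] read 'c'  n0⇒n1  emit P1@[3:3]
[4] read 'a'  n1⇒n2
[5] read 'b'  n2⇒n3  emit P0@[3:5],P2@[4:5]
[6] read 'b'  n3⇒n0 ·f
[7] read 'c'  n0⇒n1  emit P1@[7:7]
[8] read 'a'  n1⇒n2
[9] read 'a'  n2⇒n4 ·f
[10] read 'a'  n4⇒n4 ·f
[11] read 'b'  n4⇒n5  emit P2@[10:11]
[12] read 'c'  n5⇒n1 ·f  emit P1@[12:12]
[13] read 'b'  n1⇒n0 ·f
[14] read 'c'  n0⇒n1  emit P1@[14:14]
[15] read 'c'  n1⇒n1 ·f  emit P1@[15:15]
[16] read 'a'  n1⇒n2
[17] read 'c'  n2⇒n1 ·f  emit P1@[17:17]
[18] read 'a'  n1⇒n2
[19] read 'b'  n2⇒n3  emit P0@[17:19],P2@[18:19]
[20] read 'c'  n3⇒n1 ·f  emit P1@[20:20]
[21] read 'a'  n1⇒n2
[22] read 'b'  n2⇒n3  emit P0@[20:22],P2@[21:22]
[23] read 'c'  n3⇒n1 ·f  emit P1@[23:23]
[24] read 'a'  n1⇒n2
[25] read 'c'  n2⇒n1 ·f  emit P1@[25:25]
[26] read 'b'  n1⇒n0 ·f
[27] read 'a'  n0⇒n4
[28] read 'a'  n4⇒n4 ·f
[29] read 'c'  n4⇒n1 ·f  emit P1@[29:29]
[30] read 'c'  n1⇒n1 ·f  emit P1@[30:30]
[31] read 'a'  n1⇒n2
[32] read 'b'  n2⇒n3  emit P0@[30:32],P2@[31:32]
[33] read 'a'  n3⇒n4 ·f
[34] read 'a'  n4⇒n4 ·f
[35] read 'b'  n4⇒n5  emit P2@[34:35]
[36] read 'b'  n5⇒n0 ·f
[37] read 'c'  n0⇒n1  emit P1@[37:37]
[38] read 'a'  n1⇒n2
[39] read 'b'  n2⇒n3  emit P0@[37:39],P2@[38:39]

Result: [[1,2],[3,1],[5,0],[5,2],[7,1],[11,2],[12,1],[14,1],[15,1],[17,1],[19,0],[19,2],[20,1],[22,0],[22,2],[23,1],[25,1],[29,1],[30,1],[32,0],[32,2],[35,2],[37,1],[39,0],[39,2]]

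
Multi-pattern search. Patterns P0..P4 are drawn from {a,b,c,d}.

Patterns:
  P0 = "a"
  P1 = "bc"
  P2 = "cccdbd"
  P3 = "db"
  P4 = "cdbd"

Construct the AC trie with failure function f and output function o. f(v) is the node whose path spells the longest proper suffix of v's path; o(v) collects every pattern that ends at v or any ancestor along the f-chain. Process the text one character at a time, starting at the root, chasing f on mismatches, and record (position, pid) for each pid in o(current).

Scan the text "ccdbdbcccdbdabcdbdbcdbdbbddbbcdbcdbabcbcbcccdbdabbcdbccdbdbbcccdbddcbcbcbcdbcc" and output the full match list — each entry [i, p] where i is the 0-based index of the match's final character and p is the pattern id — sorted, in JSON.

Build automaton:
Trie nodes:
  n0 'ε': a→1 b→2 c→4 d→10
  n1 'a': ·  ←P0
  n2 'b': c→3
  n3 'bc': ·  ←P1
  n4 'c': c→5 d→12
  n5 'cc': c→6
  n6 'ccc': d→7
  n7 'cccd': b→8
  n8 'cccdb': d→9
  n9 'cccdbd': ·  ←P2
  n10 'd': b→11
  n11 'db': ·  ←P3
  n12 'cd': b→13
  n13 'cdb': d→14
  n14 'cdbd': ·  ←P4

Failure links (BFS by depth):
  fail(1) 'a': from fail(0)=0 chase 'a': 0 ⇒ 0;  out={0}∪out(0)={0}
  fail(2) 'b': from fail(0)=0 chase 'b': 0 ⇒ 0;  out=∅∪out(0)=∅
  fail(4) 'c': from fail(0)=0 chase 'c': 0 ⇒ 0;  out=∅∪out(0)=∅
  fail(10) 'd': from fail(0)=0 chase 'd': 0 ⇒ 0;  out=∅∪out(0)=∅
  fail(3) 'bc': from fail(2)=0 chase 'c': 0 ⇒ 4;  out={1}∪out(4)={1}
  fail(5) 'cc': from fail(4)=0 chase 'c': 0 ⇒ 4;  out=∅∪out(4)=∅
  fail(11) 'db': from fail(10)=0 chase 'b': 0 ⇒ 2;  out={3}∪out(2)={3}
  fail(12) 'cd': from fail(4)=0 chase 'd': 0 ⇒ 10;  out=∅∪out(10)=∅
  fail(6) 'ccc': from fail(5)=4 chase 'c': 4 ⇒ 5;  out=∅∪out(5)=∅
  fail(13) 'cdb': from fail(12)=10 chase 'b': 10 ⇒ 11;  out=∅∪out(11)={3}
  fail(7) 'cccd': from fail(6)=5 chase 'd': 5→4 ⇒ 12;  out=∅∪out(12)=∅
  fail(14) 'cdbd': from fail(13)=11 chase 'd': 11→2→0 ⇒ 10;  out={4}∪out(10)={4}
  fail(8) 'cccdb': from fail(7)=12 chase 'b': 12 ⇒ 13;  out=∅∪out(13)={3}
  fail(9) 'cccdbd': from fail(8)=13 chase 'd': 13 ⇒ 14;  out={2}∪out(14)={2,4}

Run:
pos 0 'c': at 4
pos 1 'c': at 5
pos 2 'd': at 12 (via fail)
pos 3 'b': at 13  emit P3@[2:3]
pos 4 'd': at 14  emit P4@[1:4]
pos 5 'b': at 11 (via fail)  emit P3@[4:5]
pos 6 'c': at 3 (via fail)  emit P1@[5:6]
pos 7 'c': at 5 (via fail)
pos 8 'c': at 6
pos 9 'd': at 7
pos 10 'b': at 8  emit P3@[9:10]
pos 11 'd': at 9  emit P2@[6:11],P4@[8:11]
pos 12 'a': at 1 (via fail)  emit P0@[12:12]
pos 13 'b': at 2 (via fail)
pos 14 'c': at 3  emit P1@[13:14]
pos 15 'd': at 12 (via fail)
pos 16 'b': at 13  emit P3@[15:16]
pos 17 'd': at 14  emit P4@[14:17]
pos 18 'b': at 11 (via fail)  emit P3@[17:18]
pos 19 'c': at 3 (via fail)  emit P1@[18:19]
pos 20 'd': at 12 (via fail)
pos 21 'b': at 13  emit P3@[20:21]
pos 22 'd': at 14  emit P4@[19:22]
pos 23 'b': at 11 (via fail)  emit P3@[22:23]
pos 24 'b': at 2 (via fail)
pos 25 'd': at 10 (via fail)
pos 26 'd': at 10 (via fail)
pos 27 'b': at 11  emit P3@[26:27]
pos 28 'b': at 2 (via fail)
pos 29 'c': at 3  emit P1@[28:29]
pos 30 'd': at 12 (via fail)
pos 31 'b': at 13  emit P3@[30:31]
pos 32 'c': at 3 (via fail)  emit P1@[31:32]
pos 33 'd': at 12 (via fail)
pos 34 'b': at 13  emit P3@[33:34]
pos 35 'a': at 1 (via fail)  emit P0@[35:35]
pos 36 'b': at 2 (via fail)
pos 37 'c': at 3  emit P1@[36:37]
pos 38 'b': at 2 (via fail)
pos 39 'c': at 3  emit P1@[38:39]
pos 40 'b': at 2 (via fail)
pos 41 'c': at 3  emit P1@[40:41]
pos 42 'c': at 5 (via fail)
pos 43 'c': at 6
pos 44 'd': at 7
pos 45 'b': at 8  emit P3@[44:45]
pos 46 'd': at 9  emit P2@[41:46],P4@[43:46]
pos 47 'a': at 1 (via fail)  emit P0@[47:47]
pos 48 'b': at 2 (via fail)
pos 49 'b': at 2 (via fail)
pos 50 'c': at 3  emit P1@[49:50]
pos 51 'd': at 12 (via fail)
pos 52 'b': at 13  emit P3@[51:52]
pos 53 'c': at 3 (via fail)  emit P1@[52:53]
pos 54 'c': at 5 (via fail)
pos 55 'd': at 12 (via fail)
pos 56 'b': at 13  emit P3@[55:56]
pos 57 'd': at 14  emit P4@[54:57]
pos 58 'b': at 11 (via fail)  emit P3@[57:58]
pos 59 'b': at 2 (via fail)
pos 60 'c': at 3  emit P1@[59:60]
pos 61 'c': at 5 (via fail)
pos 62 'c': at 6
pos 63 'd': at 7
pos 64 'b': at 8  emit P3@[63:64]
pos 65 'd': at 9  emit P2@[60:65],P4@[62:65]
pos 66 'd': at 10 (via fail)
pos 67 'c': at 4 (via fail)
pos 68 'b': at 2 (via fail)
pos 69 'c': at 3  emit P1@[68:69]
pos 70 'b': at 2 (via fail)
pos 71 'c': at 3  emit P1@[70:71]
pos 72 'b': at 2 (via fail)
pos 73 'c': at 3  emit P1@[72:73]
pos 74 'd': at 12 (via fail)
pos 75 'b': at 13  emit P3@[74:75]
pos 76 'c': at 3 (via fail)  emit P1@[75:76]
pos 77 'c': at 5 (via fail)

Matches: [[3,3],[4,4],[5,3],[6,1],[10,3],[11,2],[11,4],[12,0],[14,1],[16,3],[17,4],[18,3],[19,1],[21,3],[22,4],[23,3],[27,3],[29,1],[31,3],[32,1],[34,3],[35,0],[37,1],[39,1],[41,1],[45,3],[46,2],[46,4],[47,0],[50,1],[52,3],[53,1],[56,3],[57,4],[58,3],[60,1],[64,3],[65,2],[65,4],[69,1],[71,1],[73,1],[75,3],[76,1]]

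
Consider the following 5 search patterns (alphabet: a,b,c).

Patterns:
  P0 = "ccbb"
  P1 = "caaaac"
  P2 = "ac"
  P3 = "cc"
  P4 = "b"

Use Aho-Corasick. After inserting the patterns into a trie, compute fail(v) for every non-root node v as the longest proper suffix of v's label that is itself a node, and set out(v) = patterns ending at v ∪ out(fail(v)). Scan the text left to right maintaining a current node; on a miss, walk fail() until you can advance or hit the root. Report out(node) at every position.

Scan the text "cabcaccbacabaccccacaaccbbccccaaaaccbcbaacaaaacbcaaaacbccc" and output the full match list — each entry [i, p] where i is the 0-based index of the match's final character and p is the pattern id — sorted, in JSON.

Build:
Trie (insert patterns):
  n0 'ε': a→10 b→12 c→1
  n1 'c': a→5 c→2
  n2 'cc': b→3  ←P3
  n3 'ccb': b→4
  n4 'ccbb': ·  ←P0
  n5 'ca': a→6
  n6 'caa': a→7
  n7 'caaa': a→8
  n8 'caaaa': c→9
  n9 'caaaac': ·  ←P1
  n10 'a': c→11
  n11 'ac': ·  ←P2
  n12 'b': ·  ←P4

Failure links (BFS by depth):
  n1('c'): parent n0 fail=0; on 'c' 0 → fail=0;  out ∅∪∅=∅
  n10('a'): parent n0 fail=0; on 'a' 0 → fail=0;  out ∅∪∅=∅
  n12('b'): parent n0 fail=0; on 'b' 0 → fail=0;  out {4}∪∅={4}
  n2('cc'): parent n1 fail=0; on 'c' 0 → fail=1;  out {3}∪∅={3}
  n5('ca'): parent n1 fail=0; on 'a' 0 → fail=10;  out ∅∪∅=∅
  n11('ac'): parent n10 fail=0; on 'c' 0 → fail=1;  out {2}∪∅={2}
  n3('ccb'): parent n2 fail=1; on 'b' 1→0 → fail=12;  out ∅∪{4}={4}
  n6('caa'): parent n5 fail=10; on 'a' 10→0 → fail=10;  out ∅∪∅=∅
  n4('ccbb'): parent n3 fail=12; on 'b' 12→0 → fail=12;  out {0}∪{4}={0,4}
  n7('caaa'): parent n6 fail=10; on 'a' 10→0 → fail=10;  out ∅∪∅=∅
  n8('caaaa'): parent n7 fail=10; on 'a' 10→0 → fail=10;  out ∅∪∅=∅
  n9('caaaac'): parent n8 fail=10; on 'c' 10 → fail=11;  out {1}∪{2}={1,2}

Scan:
pos 0 'c': at 1
pos 1 'a': at 5
pos 2 'b': at 12 ·f  emit P4@[2:2]
pos 3 'c': at 1 ·f
pos 4 'a': at 5
pos 5 'c': at 11 ·f  emit P2@[4:5]
pos 6 'c': at 2 ·f  emit P3@[5:6]
pos 7 'b': at 3  emit P4@[7:7]
pos 8 'a': at 10 ·f
pos 9 'c': at 11  emit P2@[8:9]
pos 10 'a': at 5 ·f
pos 11 'b': at 12 ·f  emit P4@[11:11]
pos 12 'a': at 10 ·f
pos 13 'c': at 11  emit P2@[12:13]
pos 14 'c': at 2 ·f  emit P3@[13:14]
pos 15 'c': at 2 ·f  emit P3@[14:15]
pos 16 'c': at 2 ·f  emit P3@[15:16]
pos 17 'a': at 5 ·f
pos 18 'c': at 11 ·f  emit P2@[17:18]
pos 19 'a': at 5 ·f
pos 20 'a': at 6
pos 21 'c': at 11 ·f  emit P2@[20:21]
pos 22 'c': at 2 ·f  emit P3@[21:22]
pos 23 'b': at 3  emit P4@[23:23]
pos 24 'b': at 4  emit P0@[21:24],P4@[24:24]
pos 25 'c': at 1 ·f
pos 26 'c': at 2  emit P3@[25:26]
pos 27 'c': at 2 ·f  emit P3@[26:27]
pos 28 'c': at 2 ·f  emit P3@[27:28]
pos 29 'a': at 5 ·f
pos 30 'a': at 6
pos 31 'a': at 7
pos 32 'a': at 8
pos 33 'c': at 9  emit P1@[28:33],P2@[32:33]
pos 34 'c': at 2 ·f  emit P3@[33:34]
pos 35 'b': at 3  emit P4@[35:35]
pos 36 'c': at 1 ·f
pos 37 'b': at 12 ·f  emit P4@[37:37]
pos 38 'a': at 10 ·f
pos 39 'a': at 10 ·f
pos 40 'c': at 11  emit P2@[39:40]
pos 41 'a': at 5 ·f
pos 42 'a': at 6
pos 43 'a': at 7
pos 44 'a': at 8
pos 45 'c': at 9  emit P1@[40:45],P2@[44:45]
pos 46 'b': at 12 ·f  emit P4@[46:46]
pos 47 'c': at 1 ·f
pos 48 'a': at 5
pos 49 'a': at 6
pos 50 'a': at 7
pos 51 'a': at 8
pos 52 'c': at 9  emit P1@[47:52],P2@[51:52]
pos 53 'b': at 12 ·f  emit P4@[53:53]
pos 54 'c': at 1 ·f
pos 55 'c': at 2  emit P3@[54:55]
pos 56 'c': at 2 ·f  emit P3@[55:56]

All matches (sorted): [[2,4],[5,2],[6,3],[7,4],[9,2],[11,4],[13,2],[14,3],[15,3],[16,3],[18,2],[21,2],[22,3],[23,4],[24,0],[24,4],[26,3],[27,3],[28,3],[33,1],[33,2],[34,3],[35,4],[37,4],[40,2],[45,1],[45,2],[46,4],[52,1],[52,2],[53,4],[55,3],[56,3]]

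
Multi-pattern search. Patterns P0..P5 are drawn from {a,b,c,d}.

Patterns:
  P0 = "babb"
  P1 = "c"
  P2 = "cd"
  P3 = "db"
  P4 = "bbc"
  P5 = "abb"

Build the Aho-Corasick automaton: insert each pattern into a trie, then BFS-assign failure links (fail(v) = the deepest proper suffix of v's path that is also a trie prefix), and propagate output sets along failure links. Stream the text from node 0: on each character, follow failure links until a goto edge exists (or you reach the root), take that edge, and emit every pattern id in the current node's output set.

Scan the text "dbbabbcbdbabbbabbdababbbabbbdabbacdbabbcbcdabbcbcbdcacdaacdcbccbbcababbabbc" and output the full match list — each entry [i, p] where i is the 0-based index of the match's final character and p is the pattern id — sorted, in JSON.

Construct AC machine:
Trie (insert patterns):
  n0 'ε': a→11 b→1 c→5 d→7
  n1 'b': a→2 b→9
  n2 'ba': b→3
  n3 'bab': b→4
  n4 'babb': ·  ←P0
  n5 'c': d→6  ←P1
  n6 'cd': ·  ←P2
  n7 'd': b→8
  n8 'db': ·  ←P3
  n9 'bb': c→10
  n10 'bbc': ·  ←P4
  n11 'a': b→12
  n12 'ab': b→13
  n13 'abb': ·  ←P5

BFS fail/out derivation:
  fail(1) 'b': from fail(0)=0 chase 'b': 0 ⇒ 0;  out=∅∪out(0)=∅
  fail(5) 'c': from fail(0)=0 chase 'c': 0 ⇒ 0;  out={1}∪out(0)={1}
  fail(7) 'd': from fail(0)=0 chase 'd': 0 ⇒ 0;  out=∅∪out(0)=∅
  fail(11) 'a': from fail(0)=0 chase 'a': 0 ⇒ 0;  out=∅∪out(0)=∅
  fail(2) 'ba': from fail(1)=0 chase 'a': 0 ⇒ 11;  out=∅∪out(11)=∅
  fail(6) 'cd': from fail(5)=0 chase 'd': 0 ⇒ 7;  out={2}∪out(7)={2}
  fail(8) 'db': from fail(7)=0 chase 'b': 0 ⇒ 1;  out={3}∪out(1)={3}
  fail(9) 'bb': from fail(1)=0 chase 'b': 0 ⇒ 1;  out=∅∪out(1)=∅
  fail(12) 'ab': from fail(11)=0 chase 'b': 0 ⇒ 1;  out=∅∪out(1)=∅
  fail(3) 'bab': from fail(2)=11 chase 'b': 11 ⇒ 12;  out=∅∪out(12)=∅
  fail(10) 'bbc': from fail(9)=1 chase 'c': 1→0 ⇒ 5;  out={4}∪out(5)={1,4}
  fail(13) 'abb': from fail(12)=1 chase 'b': 1 ⇒ 9;  out={5}∪out(9)={5}
  fail(4) 'babb': from fail(3)=12 chase 'b': 12 ⇒ 13;  out={0}∪out(13)={0,5}

Text stream:
pos 0 'd': at 7
pos 1 'b': at 8  emit P3@[0:1]
pos 2 'b': at 9 (via fail)
pos 3 'a': at 2 (via fail)
pos 4 'b': at 3
pos 5 'b': at 4  emit P0@[2:5],P5@[3:5]
pos 6 'c': at 10 (via fail)  emit P1@[6:6],P4@[4:6]
pos 7 'b': at 1 (via fail)
pos 8 'd': at 7 (via fail)
pos 9 'b': at 8  emit P3@[8:9]
pos 10 'a': at 2 (via fail)
pos 11 'b': at 3
pos 12 'b': at 4  emit P0@[9:12],P5@[10:12]
pos 13 'b': at 9 (via fail)
pos 14 'a': at 2 (via fail)
pos 15 'b': at 3
pos 16 'b': at 4  emit P0@[13:16],P5@[14:16]
pos 17 'd': at 7 (via fail)
pos 18 'a': at 11 (via fail)
pos 19 'b': at 12
pos 20 'a': at 2 (via fail)
pos 21 'b': at 3
pos 22 'b': at 4  emit P0@[19:22],P5@[20:22]
pos 23 'b': at 9 (via fail)
pos 24 'a': at 2 (via fail)
pos 25 'b': at 3
pos 26 'b': at 4  emit P0@[23:26],P5@[24:26]
pos 27 'b': at 9 (via fail)
pos 28 'd': at 7 (via fail)
pos 29 'a': at 11 (via fail)
pos 30 'b': at 12
pos 31 'b': at 13  emit P5@[29:31]
pos 32 'a': at 2 (via fail)
pos 33 'c': at 5 (via fail)  emit P1@[33:33]
pos 34 'd': at 6  emit P2@[33:34]
pos 35 'b': at 8 (via fail)  emit P3@[34:35]
pos 36 'a': at 2 (via fail)
pos 37 'b': at 3
pos 38 'b': at 4  emit P0@[35:38],P5@[36:38]
pos 39 'c': at 10 (via fail)  emit P1@[39:39],P4@[37:39]
pos 40 'b': at 1 (via fail)
pos 41 'c': at 5 (via fail)  emit P1@[41:41]
pos 42 'd': at 6  emit P2@[41:42]
pos 43 'a': at 11 (via fail)
pos 44 'b': at 12
pos 45 'b': at 13  emit P5@[43:45]
pos 46 'c': at 10 (via fail)  emit P1@[46:46],P4@[44:46]
pos 47 'b': at 1 (via fail)
pos 48 'c': at 5 (via fail)  emit P1@[48:48]
pos 49 'b': at 1 (via fail)
pos 50 'd': at 7 (via fail)
pos 51 'c': at 5 (via fail)  emit P1@[51:51]
pos 52 'a': at 11 (via fail)
pos 53 'c': at 5 (via fail)  emit P1@[53:53]
pos 54 'd': at 6  emit P2@[53:54]
pos 55 'a': at 11 (via fail)
pos 56 'a': at 11 (via fail)
pos 57 'c': at 5 (via fail)  emit P1@[57:57]
pos 58 'd': at 6  emit P2@[57:58]
pos 59 'c': at 5 (via fail)  emit P1@[59:59]
pos 60 'b': at 1 (via fail)
pos 61 'c': at 5 (via fail)  emit P1@[61:61]
pos 62 'c': at 5 (via fail)  emit P1@[62:62]
pos 63 'b': at 1 (via fail)
pos 64 'b': at 9
pos 65 'c': at 10  emit P1@[65:65],P4@[63:65]
pos 66 'a': at 11 (via fail)
pos 67 'b': at 12
pos 68 'a': at 2 (via fail)
pos 69 'b': at 3
pos 70 'b': at 4  emit P0@[67:70],P5@[68:70]
pos 71 'a': at 2 (via fail)
pos 72 'b': at 3
pos 73 'b': at 4  emit P0@[70:73],P5@[71:73]
pos 74 'c': at 10 (via fail)  emit P1@[74:74],P4@[72:74]

All matches (sorted): [[1,3],[5,0],[5,5],[6,1],[6,4],[9,3],[12,0],[12,5],[16,0],[16,5],[22,0],[22,5],[26,0],[26,5],[31,5],[33,1],[34,2],[35,3],[38,0],[38,5],[39,1],[39,4],[41,1],[42,2],[45,5],[46,1],[46,4],[48,1],[51,1],[53,1],[54,2],[57,1],[58,2],[59,1],[61,1],[62,1],[65,1],[65,4],[70,0],[70,5],[73,0],[73,5],[74,1],[74,4]]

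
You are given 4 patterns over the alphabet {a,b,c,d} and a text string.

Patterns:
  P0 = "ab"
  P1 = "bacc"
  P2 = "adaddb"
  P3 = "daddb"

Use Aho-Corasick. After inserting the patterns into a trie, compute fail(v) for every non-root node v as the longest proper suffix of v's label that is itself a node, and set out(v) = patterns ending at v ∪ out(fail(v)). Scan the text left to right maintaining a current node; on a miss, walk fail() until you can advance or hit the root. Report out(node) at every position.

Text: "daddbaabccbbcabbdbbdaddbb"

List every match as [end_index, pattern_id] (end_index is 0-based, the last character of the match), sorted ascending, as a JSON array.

Build automaton:
Trie nodes:
  n0 'ε': a→1 b→3 d→12
  n1 'a': b→2 d→7
  n2 'ab': ·  ←P0
  n3 'b': a→4
  n4 'ba': c→5
  n5 'bac': c→6
  n6 'bacc': ·  ←P1
  n7 'ad': a→8
  n8 'ada': d→9
  n9 'adad': d→10
  n10 'adadd': b→11
  n11 'adaddb': ·  ←P2
  n12 'd': a→13
  n13 'da': d→14
  n14 'dad': d→15
  n15 'dadd': b→16
  n16 'daddb': ·  ←P3

BFS fail/out derivation:
  fail(1) 'a': from fail(0)=0 chase 'a': 0 ⇒ 0;  out=∅∪out(0)=∅
  fail(3) 'b': from fail(0)=0 chase 'b': 0 ⇒ 0;  out=∅∪out(0)=∅
  fail(12) 'd': from fail(0)=0 chase 'd': 0 ⇒ 0;  out=∅∪out(0)=∅
  fail(2) 'ab': from fail(1)=0 chase 'b': 0 ⇒ 3;  out={0}∪out(3)={0}
  fail(4) 'ba': from fail(3)=0 chase 'a': 0 ⇒ 1;  out=∅∪out(1)=∅
  fail(7) 'ad': from fail(1)=0 chase 'd': 0 ⇒ 12;  out=∅∪out(12)=∅
  fail(13) 'da': from fail(12)=0 chase 'a': 0 ⇒ 1;  out=∅∪out(1)=∅
  fail(5) 'bac': from fail(4)=1 chase 'c': 1→0 ⇒ 0;  out=∅∪out(0)=∅
  fail(8) 'ada': from fail(7)=12 chase 'a': 12 ⇒ 13;  out=∅∪out(13)=∅
  fail(14) 'dad': from fail(13)=1 chase 'd': 1 ⇒ 7;  out=∅∪out(7)=∅
  fail(6) 'bacc': from fail(5)=0 chase 'c': 0 ⇒ 0;  out={1}∪out(0)={1}
  fail(9) 'adad': from fail(8)=13 chase 'd': 13 ⇒ 14;  out=∅∪out(14)=∅
  fail(15) 'dadd': from fail(14)=7 chase 'd': 7→12→0 ⇒ 12;  out=∅∪out(12)=∅
  fail(10) 'adadd': from fail(9)=14 chase 'd': 14 ⇒ 15;  out=∅∪out(15)=∅
  fail(16) 'daddb': from fail(15)=12 chase 'b': 12→0 ⇒ 3;  out={3}∪out(3)={3}
  fail(11) 'adaddb': from fail(10)=15 chase 'b': 15 ⇒ 16;  out={2}∪out(16)={2,3}

Text stream:
i=0 'd': node 0→12
i=1 'a': node 12→13
i=2 'd': node 13→14
i=3 'd': node 14→15
i=4 'b': node 15→16  emit P3@[0:4]
i=5 'a': node 16→4 (fail-walked)
i=6 'a': node 4→1 (fail-walked)
i=7 'b': node 1→2  emit P0@[6:7]
i=8 'c': node 2→0 (fail-walked)
i=9 'c': node 0→0
i=10 'b': node 0→3
i=11 'b': node 3→3 (fail-walked)
i=12 'c': node 3→0 (fail-walked)
i=13 'a': node 0→1
i=14 'b': node 1→2  emit P0@[13:14]
i=15 'b': node 2→3 (fail-walked)
i=16 'd': node 3→12 (fail-walked)
i=17 'b': node 12→3 (fail-walked)
i=18 'b': node 3→3 (fail-walked)
i=19 'd': node 3→12 (fail-walked)
i=20 'a': node 12→13
i=21 'd': node 13→14
i=22 'd': node 14→15
i=23 'b': node 15→16  emit P3@[19:23]
i=24 'b': node 16→3 (fail-walked)

All matches (sorted): [[4,3],[7,0],[14,0],[23,3]]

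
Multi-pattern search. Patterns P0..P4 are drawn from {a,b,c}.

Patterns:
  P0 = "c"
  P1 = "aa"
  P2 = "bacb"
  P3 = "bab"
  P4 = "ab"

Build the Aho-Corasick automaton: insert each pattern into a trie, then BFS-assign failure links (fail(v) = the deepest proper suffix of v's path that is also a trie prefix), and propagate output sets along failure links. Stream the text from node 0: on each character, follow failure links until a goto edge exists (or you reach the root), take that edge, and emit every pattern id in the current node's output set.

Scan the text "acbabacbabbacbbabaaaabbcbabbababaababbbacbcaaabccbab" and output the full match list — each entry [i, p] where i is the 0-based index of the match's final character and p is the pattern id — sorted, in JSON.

Construct AC machine:
Trie nodes:
  n0 'ε': a→2 b→4 c→1
  n1 'c': ·  ←P0
  n2 'a': a→3 b→9
  n3 'aa': ·  ←P1
  n4 'b': a→5
  n5 'ba': b→8 c→6
  n6 'bac': b→7
  n7 'bacb': ·  ←P2
  n8 'bab': ·  ←P3
  n9 'ab': ·  ←P4

BFS fail/out derivation:
  n1('c'): parent n0 fail=0; on 'c' 0 → fail=0;  out {0}∪∅={0}
  n2('a'): parent n0 fail=0; on 'a' 0 → fail=0;  out ∅∪∅=∅
  n4('b'): parent n0 fail=0; on 'b' 0 → fail=0;  out ∅∪∅=∅
  n3('aa'): parent n2 fail=0; on 'a' 0 → fail=2;  out {1}∪∅={1}
  n5('ba'): parent n4 fail=0; on 'a' 0 → fail=2;  out ∅∪∅=∅
  n9('ab'): parent n2 fail=0; on 'b' 0 → fail=4;  out {4}∪∅={4}
  n6('bac'): parent n5 fail=2; on 'c' 2→0 → fail=1;  out ∅∪{0}={0}
  n8('bab'): parent n5 fail=2; on 'b' 2 → fail=9;  out {3}∪{4}={3,4}
  n7('bacb'): parent n6 fail=1; on 'b' 1→0 → fail=4;  out {2}∪∅={2}

Text stream:
i=0 'a': node 0→2
i=1 'c': node 2→1 ·f  → match P0@[1:1]
i=2 'b': node 1→4 ·f
i=3 'a': node 4→5
i=4 'b': node 5→8  → match P3@[2:4],P4@[3:4]
i=5 'a': node 8→5 ·f
i=6 'c': node 5→6  → match P0@[6:6]
i=7 'b': node 6→7  → match P2@[4:7]
i=8 'a': node 7→5 ·f
i=9 'b': node 5→8  → match P3@[7:9],P4@[8:9]
i=10 'b': node 8→4 ·f
i=11 'a': node 4→5
i=12 'c': node 5→6  → match P0@[12:12]
i=13 'b': node 6→7  → match P2@[10:13]
i=14 'b': node 7→4 ·f
i=15 'a': node 4→5
i=16 'b': node 5→8  → match P3@[14:16],P4@[15:16]
i=17 'a': node 8→5 ·f
i=18 'a': node 5→3 ·f  → match P1@[17:18]
i=19 'a': node 3→3 ·f  → match P1@[18:19]
i=20 'a': node 3→3 ·f  → match P1@[19:20]
i=21 'b': node 3→9 ·f  → match P4@[20:21]
i=22 'b': node 9→4 ·f
i=23 'c': node 4→1 ·f  → match P0@[23:23]
i=24 'b': node 1→4 ·f
i=25 'a': node 4→5
i=26 'b': node 5→8  → match P3@[24:26],P4@[25:26]
i=27 'b': node 8→4 ·f
i=28 'a': node 4→5
i=29 'b': node 5→8  → match P3@[27:29],P4@[28:29]
i=30 'a': node 8→5 ·f
i=31 'b': node 5→8  → match P3@[29:31],P4@[30:31]
i=32 'a': node 8→5 ·f
i=33 'a': node 5→3 ·f  → match P1@[32:33]
i=34 'b': node 3→9 ·f  → match P4@[33:34]
i=35 'a': node 9→5 ·f
i=36 'b': node 5→8  → match P3@[34:36],P4@[35:36]
i=37 'b': node 8→4 ·f
i=38 'b': node 4→4 ·f
i=39 'a': node 4→5
i=40 'c': node 5→6  → match P0@[40:40]
i=41 'b': node 6→7  → match P2@[38:41]
i=42 'c': node 7→1 ·f  → match P0@[42:42]
i=43 'a': node 1→2 ·f
i=44 'a': node 2→3  → match P1@[43:44]
i=45 'a': node 3→3 ·f  → match P1@[44:45]
i=46 'b': node 3→9 ·f  → match P4@[45:46]
i=47 'c': node 9→1 ·f  → match P0@[47:47]
i=48 'c': node 1→1 ·f  → match P0@[48:48]
i=49 'b': node 1→4 ·f
i=50 'a': node 4→5
i=51 'b': node 5→8  → match P3@[49:51],P4@[50:51]

All matches (sorted): [[1,0],[4,3],[4,4],[6,0],[7,2],[9,3],[9,4],[12,0],[13,2],[16,3],[16,4],[18,1],[19,1],[20,1],[21,4],[23,0],[26,3],[26,4],[29,3],[29,4],[31,3],[31,4],[33,1],[34,4],[36,3],[36,4],[40,0],[41,2],[42,0],[44,1],[45,1],[46,4],[47,0],[48,0],[51,3],[51,4]]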